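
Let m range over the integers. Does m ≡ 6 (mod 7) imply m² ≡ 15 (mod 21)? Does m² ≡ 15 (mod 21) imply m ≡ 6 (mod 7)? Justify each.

[⇒] This fails: take m = 13. Then 13 ≡ 6 (mod 7), but 13² = 169 ≡ 1 (mod 21), not 15.

[⇐] This fails: take m = 15. Then 15² = 225 ≡ 15 (mod 21), yet 15 ≡ 1 (mod 7), not 6.

Neither implication holds.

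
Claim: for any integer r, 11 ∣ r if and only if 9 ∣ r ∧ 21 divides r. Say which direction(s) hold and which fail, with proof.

Neither implication holds.

(→) This fails: take r = 11. Certainly 11 ∣ 11, but 9 ∤ 11.

(←) This fails: take r = 63. Both 9 ∣ 63 and 21 ∣ 63, yet 63 is not a multiple of 11 (since 63 = 5·11 + 8), so 11 ∤ 63.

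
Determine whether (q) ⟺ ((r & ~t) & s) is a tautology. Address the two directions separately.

(⟹) This fails. Under q = T, r = F, s = F, t = F, the left side is true but the right side is false.

(⟸) This fails. Under q = F, r = T, s = T, t = F, the left side is false but the right side is true.

Neither direction holds.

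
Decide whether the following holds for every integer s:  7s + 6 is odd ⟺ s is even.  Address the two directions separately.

(→) This fails: s = 7 gives 7s + 6 = 55, which is odd, but 7 is odd, not even.

(←) This also fails: s = 6 is even, but 7s + 6 = 48 is even, not odd.

Neither implication holds.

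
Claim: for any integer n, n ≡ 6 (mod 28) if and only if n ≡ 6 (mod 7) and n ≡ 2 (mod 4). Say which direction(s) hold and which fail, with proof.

Forward direction. Suppose n ≡ 6 (mod 28); write n = 28j + 6. Since 7 ∣ 28, reducing mod 7 gives n ≡ 6 (mod 7); since 4 ∣ 28, reducing mod 4 gives n ≡ 6 ≡ 2 (mod 4).

Converse. If n ≡ 6 (mod 7) and n ≡ 2 (mod 4), then by the Chinese remainder theorem n ≡ 6 (mod 28). This is exactly n ≡ 6 (mod 28).

Both directions hold; the statement is true.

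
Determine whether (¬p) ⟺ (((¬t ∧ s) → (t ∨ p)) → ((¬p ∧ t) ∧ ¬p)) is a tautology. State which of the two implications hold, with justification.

Not equivalent: only (⇐) holds.

(⇒) This fails. Under t = F, s = F, p = F, the left side is true but the right side is false.

(⇐) Assume the antecedent. If t is true, the antecedent forces (t = T, s = F, p = F) or (t = T, s = T, p = F), and ¬p holds there. If t is false, the antecedent forces (t = F, s = T, p = F), and ¬p holds there. Either way ¬p holds.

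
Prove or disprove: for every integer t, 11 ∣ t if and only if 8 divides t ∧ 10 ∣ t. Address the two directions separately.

(⟹) This fails: take t = 11. Certainly 11 ∣ 11, but 8 ∤ 11.

(⟸) This fails: take t = 40. Both 8 ∣ 40 and 10 ∣ 40, yet 40 is not a multiple of 11 (since 40 = 3·11 + 7), so 11 ∤ 40.

(⇒) fails and (⇐) fails.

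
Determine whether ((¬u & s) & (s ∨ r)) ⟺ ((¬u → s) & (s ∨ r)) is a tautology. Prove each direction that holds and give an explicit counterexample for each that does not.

Forward direction. Assume the antecedent. If s is true, (¬u → s) & (s ∨ r) reduces to true regardless of the other variables. If s is false, the antecedent cannot hold. Either way (¬u → s) & (s ∨ r) holds.

Converse. This fails. Under s = T, r = F, u = T, the left side is false but the right side is true.

Not equivalent: only (⇒) holds.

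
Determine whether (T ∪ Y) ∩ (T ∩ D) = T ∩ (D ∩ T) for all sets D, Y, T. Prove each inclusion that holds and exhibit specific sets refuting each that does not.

The two sets are equal.

(⟸) Let x ∈ T ∩ (D ∩ T). Then either x ∈ D ∩ T and x ∉ Y; or x ∈ D ∩ Y ∩ T. In each case x ∈ (T ∪ Y) ∩ (T ∩ D), so T ∩ (D ∩ T) ⊆ (T ∪ Y) ∩ (T ∩ D).

(⟹) Let x ∈ (T ∪ Y) ∩ (T ∩ D). Then either x ∈ D ∩ T and x ∉ Y; or x ∈ D ∩ Y ∩ T. In each case x ∈ T ∩ (D ∩ T), so (T ∪ Y) ∩ (T ∩ D) ⊆ T ∩ (D ∩ T).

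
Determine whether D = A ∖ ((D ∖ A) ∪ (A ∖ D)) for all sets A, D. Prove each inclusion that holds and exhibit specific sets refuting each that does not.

Forward inclusion. This inclusion fails. Take A = ∅, D = {1}; then 1 ∈ D but 1 ∉ A ∖ ((D ∖ A) ∪ (A ∖ D)).

Reverse inclusion. Let x ∈ A ∖ ((D ∖ A) ∪ (A ∖ D)). Then x ∈ A ∩ D, from which x ∈ D.

(⊆) fails; (⊇) holds.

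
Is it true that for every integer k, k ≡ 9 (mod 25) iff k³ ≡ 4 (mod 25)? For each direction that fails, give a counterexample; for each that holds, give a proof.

Both directions hold; the statement is true.

Forward direction. Suppose k ≡ 9 (mod 25). Write k = 25j + 9. Then (25j + 9)³ = 15625j³ + 16875j² + 6075j + 729 = 25(625j³ + 675j² + 243j + 29) + 4, so k³ ≡ 4 (mod 25).

Converse. Suppose k³ ≡ 4 (mod 25). The only residue r in {0, …, 24} with r³ ≡ 4 (mod 25) is r = 9, so k ≡ 9 (mod 25).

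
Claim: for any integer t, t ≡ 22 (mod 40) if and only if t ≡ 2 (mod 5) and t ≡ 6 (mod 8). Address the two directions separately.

(⇒) Suppose t ≡ 22 (mod 40); write t = 40j + 22. Since 5 ∣ 40, reducing mod 5 gives t ≡ 22 ≡ 2 (mod 5); since 8 ∣ 40, reducing mod 8 gives t ≡ 22 ≡ 6 (mod 8).

(⇐) Conversely, if t ≡ 2 (mod 5) and t ≡ 6 (mod 8), then by the Chinese remainder theorem t ≡ 22 (mod 40). This is exactly t ≡ 22 (mod 40).

Equivalent; both directions hold.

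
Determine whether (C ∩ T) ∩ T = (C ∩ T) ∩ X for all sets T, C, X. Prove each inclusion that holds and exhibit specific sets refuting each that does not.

Only the reverse inclusion holds.

Forward inclusion. This inclusion fails. Take T = {1}, C = {1}, X = ∅; then 1 ∈ (C ∩ T) ∩ T but 1 ∉ (C ∩ T) ∩ X.

Reverse inclusion. Let x ∈ (C ∩ T) ∩ X. Then x ∈ T ∩ C ∩ X, from which x ∈ (C ∩ T) ∩ T.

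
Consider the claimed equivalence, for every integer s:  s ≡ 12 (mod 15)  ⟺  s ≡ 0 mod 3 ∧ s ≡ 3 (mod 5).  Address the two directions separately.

Forward direction. This fails: s = 12 gives 12 ≡ 12 (mod 15) but 12 ≡ 2 (mod 5), so the conjunction on the right does not hold.

Converse. This fails: s = 3 satisfies both congruences on the right (3 ≡ 0 mod 3 and 3 ≡ 3 mod 5) yet 3 ≡ 3 (mod 15), not 12.

Neither implication holds.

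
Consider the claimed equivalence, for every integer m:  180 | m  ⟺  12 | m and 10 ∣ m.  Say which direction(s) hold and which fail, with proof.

(⇒) holds; (⇐) fails.

[⇐] This fails: take m = 60. Both 12 ∣ 60 and 10 ∣ 60, yet 60 is not a multiple of 180 (since 60 = 0·180 + 60), so 180 ∤ 60.

[⇒] If 180 ∣ m, write m = 180q. Since 180 = 15·12, m = 12·(15q), so 12 ∣ m; and since 180 = 18·10, m = 10·(18q), so 10 ∣ m.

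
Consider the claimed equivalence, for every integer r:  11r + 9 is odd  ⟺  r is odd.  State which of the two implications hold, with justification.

Neither implication holds.

(⟹) This fails: r = 2 gives 11r + 9 = 31, which is odd, but 2 is even, not odd.

(⟸) This also fails: r = 3 is odd, but 11r + 9 = 42 is even, not odd.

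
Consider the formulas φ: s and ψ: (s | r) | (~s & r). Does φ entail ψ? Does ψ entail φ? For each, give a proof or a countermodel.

Forward direction. Assume the antecedent. If r is true, (s | r) | (~s & r) reduces to true regardless of the other variables. If r is false, the antecedent forces (r = F, s = T), and (s | r) | (~s & r) holds there. Either way (s | r) | (~s & r) holds.

Converse. This fails. Under r = T, s = F, the left side is false but the right side is true.

Only the forward direction holds.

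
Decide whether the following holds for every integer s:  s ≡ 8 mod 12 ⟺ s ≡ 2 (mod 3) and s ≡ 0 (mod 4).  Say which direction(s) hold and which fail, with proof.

(⇐) If s ≡ 2 (mod 3) and s ≡ 0 (mod 4), then by the Chinese remainder theorem s ≡ 8 (mod 12). This is exactly s ≡ 8 (mod 12).

(⇒) Suppose s ≡ 8 (mod 12); write s = 12j + 8. Since 3 ∣ 12, reducing mod 3 gives s ≡ 8 ≡ 2 (mod 3); since 4 ∣ 12, reducing mod 4 gives s ≡ 8 ≡ 0 (mod 4).

The biconditional holds.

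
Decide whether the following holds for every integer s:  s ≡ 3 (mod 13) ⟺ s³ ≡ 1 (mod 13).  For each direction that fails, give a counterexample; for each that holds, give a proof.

The forward direction holds; the converse fails.

(⇐) This fails: take s = 1. Then 1³ = 1 ≡ 1 (mod 13), yet 1 ≡ 1 (mod 13), not 3.

(⇒) Suppose s ≡ 3 (mod 13). Write s = 13j + 3. Then (13j + 3)³ = 2197j³ + 1521j² + 351j + 27 = 13(169j³ + 117j² + 27j + 2) + 1, so s³ ≡ 1 (mod 13).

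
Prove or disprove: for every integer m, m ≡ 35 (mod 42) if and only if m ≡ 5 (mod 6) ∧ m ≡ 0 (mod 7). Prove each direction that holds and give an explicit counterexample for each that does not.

Both directions hold; the statement is true.

Forward direction. Suppose m ≡ 35 (mod 42); write m = 42j + 35. Since 6 ∣ 42, reducing mod 6 gives m ≡ 35 ≡ 5 (mod 6); since 7 ∣ 42, reducing mod 7 gives m ≡ 35 ≡ 0 (mod 7).

Converse. If m ≡ 5 (mod 6) and m ≡ 0 (mod 7), then by the Chinese remainder theorem m ≡ 35 (mod 42). This is exactly m ≡ 35 (mod 42).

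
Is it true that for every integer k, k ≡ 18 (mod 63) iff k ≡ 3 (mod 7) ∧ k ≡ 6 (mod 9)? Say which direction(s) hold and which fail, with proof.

Both directions fail.

Forward direction. This fails: k = 18 gives 18 ≡ 18 (mod 63) but 18 ≡ 4 (mod 7), so the conjunction on the right does not hold.

Converse. This fails: k = 24 satisfies both congruences on the right (24 ≡ 3 mod 7 and 24 ≡ 6 mod 9) yet 24 ≡ 24 (mod 63), not 18.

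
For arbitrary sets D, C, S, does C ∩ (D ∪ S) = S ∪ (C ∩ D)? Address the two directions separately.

(⊆) Let x ∈ C ∩ (D ∪ S). Then either x ∈ D ∩ C and x ∉ S; or x ∈ C ∩ S and x ∉ D; or x ∈ D ∩ C ∩ S. In each case x ∈ S ∪ (C ∩ D), so C ∩ (D ∪ S) ⊆ S ∪ (C ∩ D).

(⊇) This inclusion fails. Take D = ∅, C = ∅, S = {1}; then 1 ∈ S ∪ (C ∩ D) but 1 ∉ C ∩ (D ∪ S).

(⊆) holds; (⊇) fails.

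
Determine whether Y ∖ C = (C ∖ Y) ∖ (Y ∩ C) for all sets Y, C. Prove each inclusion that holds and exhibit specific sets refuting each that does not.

Neither inclusion holds.

(⊆) This inclusion fails. Take Y = {1}, C = ∅; then 1 ∈ Y ∖ C but 1 ∉ (C ∖ Y) ∖ (Y ∩ C).

(⊇) This inclusion fails. Take Y = ∅, C = {1}; then 1 ∈ (C ∖ Y) ∖ (Y ∩ C) but 1 ∉ Y ∖ C.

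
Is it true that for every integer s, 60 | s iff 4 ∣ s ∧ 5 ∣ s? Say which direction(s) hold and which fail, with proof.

Only the forward direction holds.

Forward direction. If 60 ∣ s, write s = 60q. Since 60 = 15·4, s = 4·(15q), so 4 ∣ s; and since 60 = 12·5, s = 5·(12q), so 5 ∣ s.

Converse. This fails: take s = 20. Both 4 ∣ 20 and 5 ∣ 20, yet 20 is not a multiple of 60 (since 20 = 0·60 + 20), so 60 ∤ 20.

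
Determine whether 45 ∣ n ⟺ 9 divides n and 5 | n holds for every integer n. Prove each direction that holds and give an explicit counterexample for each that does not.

Both directions hold; the statement is true.

(⟸) Suppose 9 ∣ n and 5 ∣ n. Any common multiple of 9 and 5 is a multiple of their lcm; here gcd(9, 5) = 1, so lcm(9, 5) = 9·5 = 45, so 45 ∣ n.

(⟹) If 45 ∣ n, write n = 45q. Since 45 = 5·9, n = 9·(5q), so 9 ∣ n; and since 45 = 9·5, n = 5·(9q), so 5 ∣ n.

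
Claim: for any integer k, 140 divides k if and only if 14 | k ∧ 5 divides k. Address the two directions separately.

Only the forward implication holds.

[⇒] If 140 ∣ k, write k = 140q. Since 140 = 10·14, k = 14·(10q), so 14 ∣ k; and since 140 = 28·5, k = 5·(28q), so 5 ∣ k.

[⇐] This fails: take k = 70. Both 14 ∣ 70 and 5 ∣ 70, yet 70 is not a multiple of 140 (since 70 = 0·140 + 70), so 140 ∤ 70.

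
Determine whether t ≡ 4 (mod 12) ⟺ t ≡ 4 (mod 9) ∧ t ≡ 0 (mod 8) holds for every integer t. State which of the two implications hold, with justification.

[⇒] This fails: t = 64 gives 64 ≡ 4 (mod 12) but 64 ≡ 1 (mod 9), so the conjunction on the right does not hold.

[⇐] Conversely, if t ≡ 4 (mod 9) and t ≡ 0 (mod 8), then by the Chinese remainder theorem t ≡ 40 (mod 72). Since 40 ≡ 4 (mod 12) and 12 ∣ 72, we get t ≡ 4 (mod 12).

(⇒) fails; (⇐) holds.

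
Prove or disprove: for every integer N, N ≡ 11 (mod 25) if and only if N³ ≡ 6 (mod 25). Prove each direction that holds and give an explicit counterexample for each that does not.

(⇐) Suppose N³ ≡ 6 (mod 25). The only residue r in {0, …, 24} with r³ ≡ 6 (mod 25) is r = 11, so N ≡ 11 (mod 25).

(⇒) Suppose N ≡ 11 (mod 25). Write N = 25j + 11. Then (25j + 11)³ = 15625j³ + 20625j² + 9075j + 1331 = 25(625j³ + 825j² + 363j + 53) + 6, so N³ ≡ 6 (mod 25).

Both directions hold; the statement is true.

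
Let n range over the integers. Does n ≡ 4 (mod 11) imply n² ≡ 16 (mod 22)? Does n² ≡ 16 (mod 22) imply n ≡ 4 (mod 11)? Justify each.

(⇒) fails and (⇐) fails.

(⟹) This fails: take n = 15. Then 15 ≡ 4 (mod 11), but 15² = 225 ≡ 5 (mod 22), not 16.

(⟸) This fails: take n = 18. Then 18² = 324 ≡ 16 (mod 22), yet 18 ≡ 7 (mod 11), not 4.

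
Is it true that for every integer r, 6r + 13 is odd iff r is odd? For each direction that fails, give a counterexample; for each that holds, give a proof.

(⇒) This fails: take r = 6. Then 6r + 13 = 49, which is odd, yet r = 6 is even, not odd.

(⇐) Suppose r is odd. Since 6 is even, 6r is even for every r, so 6r + 13 has the same parity as 13, which is odd. Hence 6r + 13 is odd.

The forward direction fails; the converse holds.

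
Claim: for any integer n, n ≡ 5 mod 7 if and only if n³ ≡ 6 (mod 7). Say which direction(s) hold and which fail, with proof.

Only the forward direction holds.

(⇒) Suppose n ≡ 5 mod 7. Write n = 7j + 5. Then (7j + 5)³ = 343j³ + 735j² + 525j + 125 = 7(49j³ + 105j² + 75j + 17) + 6, so n³ ≡ 6 (mod 7).

(⇐) This fails: take n = 3. Then 3³ = 27 ≡ 6 (mod 7), yet 3 ≡ 3 (mod 7), not 5.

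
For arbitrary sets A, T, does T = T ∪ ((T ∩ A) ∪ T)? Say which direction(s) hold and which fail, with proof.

Both inclusions hold; the sets are equal.

(⟹) Let x ∈ T. Then either x ∈ T and x ∉ A; or x ∈ A ∩ T. In each case x ∈ T ∪ ((T ∩ A) ∪ T), so T ⊆ T ∪ ((T ∩ A) ∪ T).

(⟸) Let x ∈ T ∪ ((T ∩ A) ∪ T). Then either x ∈ T and x ∉ A; or x ∈ A ∩ T. In each case x ∈ T, so T ∪ ((T ∩ A) ∪ T) ⊆ T.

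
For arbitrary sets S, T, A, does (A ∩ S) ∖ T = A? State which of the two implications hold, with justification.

The sets are not equal: only the forward inclusion holds.

Forward inclusion. Let x ∈ (A ∩ S) ∖ T. Then x ∈ S ∩ A and x ∉ T, from which x ∈ A.

Reverse inclusion. This inclusion fails. Take S = ∅, T = ∅, A = {1}; then 1 ∈ A but 1 ∉ (A ∩ S) ∖ T.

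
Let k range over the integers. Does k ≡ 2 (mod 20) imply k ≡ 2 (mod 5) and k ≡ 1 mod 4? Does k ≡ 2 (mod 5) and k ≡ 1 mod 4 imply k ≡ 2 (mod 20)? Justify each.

(⟹) This fails: k = 2 gives 2 ≡ 2 (mod 20) but 2 ≡ 2 (mod 4), so the conjunction on the right does not hold.

(⟸) This fails: k = 17 satisfies both congruences on the right (17 ≡ 2 mod 5 and 17 ≡ 1 mod 4) yet 17 ≡ 17 (mod 20), not 2.

Neither implication holds.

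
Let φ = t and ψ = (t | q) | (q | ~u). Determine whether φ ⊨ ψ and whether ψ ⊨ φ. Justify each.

Forward direction. Assume the antecedent. If q is true, (t | q) | (q | ~u) reduces to true regardless of the other variables. If q is false, the antecedent forces (q = F, t = T, u = F) or (q = F, t = T, u = T), and (t | q) | (q | ~u) holds there. Either way (t | q) | (q | ~u) holds.

Converse. This fails. Under q = F, t = F, u = F, the left side is false but the right side is true.

(⇒) holds; (⇐) fails.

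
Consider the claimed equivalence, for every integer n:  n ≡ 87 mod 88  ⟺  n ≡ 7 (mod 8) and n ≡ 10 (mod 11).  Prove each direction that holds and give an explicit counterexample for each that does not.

Forward direction. Suppose n ≡ 87 (mod 88); write n = 88j + 87. Since 8 ∣ 88, reducing mod 8 gives n ≡ 87 ≡ 7 (mod 8); since 11 ∣ 88, reducing mod 11 gives n ≡ 87 ≡ 10 (mod 11).

Converse. If n ≡ 7 (mod 8) and n ≡ 10 (mod 11), then by the Chinese remainder theorem n ≡ 87 (mod 88). This is exactly n ≡ 87 (mod 88).

Both implications hold.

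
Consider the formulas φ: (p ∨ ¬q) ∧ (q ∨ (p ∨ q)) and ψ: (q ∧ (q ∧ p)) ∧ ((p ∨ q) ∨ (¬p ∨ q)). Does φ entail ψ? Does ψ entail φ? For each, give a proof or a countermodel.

[⇐] Assume the antecedent. If p is true, (p ∨ ¬q) ∧ (q ∨ (p ∨ q)) reduces to true regardless of the other variables. If p is false, the antecedent cannot hold. Either way (p ∨ ¬q) ∧ (q ∨ (p ∨ q)) holds.

[⇒] This fails. Under p = T, q = F, the left side is true but the right side is false.

Only the reverse direction holds.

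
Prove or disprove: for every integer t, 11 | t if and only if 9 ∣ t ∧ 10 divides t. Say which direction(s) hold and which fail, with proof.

[⇒] This fails: take t = 11. Certainly 11 ∣ 11, but 9 ∤ 11.

[⇐] This fails: take t = 90. Both 9 ∣ 90 and 10 ∣ 90, yet 90 is not a multiple of 11 (since 90 = 8·11 + 2), so 11 ∤ 90.

Neither direction holds.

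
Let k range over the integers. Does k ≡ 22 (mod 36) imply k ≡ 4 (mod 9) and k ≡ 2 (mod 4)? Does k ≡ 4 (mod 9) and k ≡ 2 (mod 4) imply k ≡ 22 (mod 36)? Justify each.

(⇒) Suppose k ≡ 22 (mod 36); write k = 36j + 22. Since 9 ∣ 36, reducing mod 9 gives k ≡ 22 ≡ 4 (mod 9); since 4 ∣ 36, reducing mod 4 gives k ≡ 22 ≡ 2 (mod 4).

(⇐) Conversely, if k ≡ 4 (mod 9) and k ≡ 2 (mod 4), then by the Chinese remainder theorem k ≡ 22 (mod 36). This is exactly k ≡ 22 (mod 36).

Both directions hold; the statement is true.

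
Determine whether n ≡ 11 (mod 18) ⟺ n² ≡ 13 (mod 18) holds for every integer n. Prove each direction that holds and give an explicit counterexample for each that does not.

Not equivalent: only (⇒) holds.

(←) This fails: take n = 7. Then 7² = 49 ≡ 13 (mod 18), yet 7 ≡ 7 (mod 18), not 11.

(→) Suppose n ≡ 11 (mod 18). Write n = 18j + 11. Then (18j + 11)² = 324j² + 396j + 121 = 18(18j² + 22j + 6) + 13, so n² ≡ 13 (mod 18).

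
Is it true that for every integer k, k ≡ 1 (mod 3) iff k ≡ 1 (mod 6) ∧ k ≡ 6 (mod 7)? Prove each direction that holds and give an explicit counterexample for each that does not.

Only the reverse direction holds.

(⇒) This fails: k = 1 gives 1 ≡ 1 (mod 3) but 1 ≡ 1 (mod 7), so the conjunction on the right does not hold.

(⇐) Conversely, if k ≡ 1 (mod 6) and k ≡ 6 (mod 7), then by the Chinese remainder theorem k ≡ 13 (mod 42). Since 13 ≡ 1 (mod 3) and 3 ∣ 42, we get k ≡ 1 (mod 3).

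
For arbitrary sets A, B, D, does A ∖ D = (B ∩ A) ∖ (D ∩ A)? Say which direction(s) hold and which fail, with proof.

(⊆) This inclusion fails. Take A = {1}, B = ∅, D = ∅; then 1 ∈ A ∖ D but 1 ∉ (B ∩ A) ∖ (D ∩ A).

(⊇) Let x ∈ (B ∩ A) ∖ (D ∩ A). Then x ∈ A ∩ B and x ∉ D, from which x ∈ A ∖ D.

Only the reverse inclusion holds.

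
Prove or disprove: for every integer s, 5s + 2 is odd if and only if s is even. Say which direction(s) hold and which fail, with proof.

Both directions fail.

Forward direction. This fails: s = 1 gives 5s + 2 = 7, which is odd, but 1 is odd, not even.

Converse. This also fails: s = 2 is even, but 5s + 2 = 12 is even, not odd.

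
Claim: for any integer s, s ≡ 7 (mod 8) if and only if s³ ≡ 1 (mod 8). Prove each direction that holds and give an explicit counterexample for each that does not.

Both directions fail.

Forward direction. This fails: take s = 7. Then 7 ≡ 7 (mod 8), but 7³ = 343 ≡ 7 (mod 8), not 1.

Converse. This fails: take s = 1. Then 1³ = 1 ≡ 1 (mod 8), yet 1 ≡ 1 (mod 8), not 7.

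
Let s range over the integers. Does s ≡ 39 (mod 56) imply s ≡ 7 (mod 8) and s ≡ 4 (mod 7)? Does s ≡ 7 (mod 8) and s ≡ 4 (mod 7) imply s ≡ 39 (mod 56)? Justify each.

(⇒) Suppose s ≡ 39 (mod 56); write s = 56j + 39. Since 8 ∣ 56, reducing mod 8 gives s ≡ 39 ≡ 7 (mod 8); since 7 ∣ 56, reducing mod 7 gives s ≡ 39 ≡ 4 (mod 7).

(⇐) Conversely, if s ≡ 7 (mod 8) and s ≡ 4 (mod 7), then by the Chinese remainder theorem s ≡ 39 (mod 56). This is exactly s ≡ 39 (mod 56).

Equivalent; both directions hold.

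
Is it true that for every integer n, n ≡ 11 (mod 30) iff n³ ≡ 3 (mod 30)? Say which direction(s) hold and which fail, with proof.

(⇒) This fails: take n = 11. Then 11 ≡ 11 (mod 30), but 11³ = 1331 ≡ 11 (mod 30), not 3.

(⇐) This fails: take n = 27. Then 27³ = 19683 ≡ 3 (mod 30), yet 27 ≡ 27 (mod 30), not 11.

(⇒) fails and (⇐) fails.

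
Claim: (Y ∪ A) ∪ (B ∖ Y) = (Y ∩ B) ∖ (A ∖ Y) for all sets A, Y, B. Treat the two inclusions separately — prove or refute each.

(⊇) Let x ∈ (Y ∩ B) ∖ (A ∖ Y). Then either x ∈ Y ∩ B and x ∉ A; or x ∈ A ∩ Y ∩ B. In each case x ∈ (Y ∪ A) ∪ (B ∖ Y), so (Y ∩ B) ∖ (A ∖ Y) ⊆ (Y ∪ A) ∪ (B ∖ Y).

(⊆) This inclusion fails. Take A = {1}, Y = ∅, B = ∅; then 1 ∈ (Y ∪ A) ∪ (B ∖ Y) but 1 ∉ (Y ∩ B) ∖ (A ∖ Y).

(⊆) fails; (⊇) holds.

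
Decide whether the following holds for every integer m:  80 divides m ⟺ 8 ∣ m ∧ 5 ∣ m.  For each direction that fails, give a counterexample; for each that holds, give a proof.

Converse. This fails: take m = 40. Both 8 ∣ 40 and 5 ∣ 40, yet 40 is not a multiple of 80 (since 40 = 0·80 + 40), so 80 ∤ 40.

Forward direction. If 80 ∣ m, write m = 80q. Since 80 = 10·8, m = 8·(10q), so 8 ∣ m; and since 80 = 16·5, m = 5·(16q), so 5 ∣ m.

The forward direction holds; the converse fails.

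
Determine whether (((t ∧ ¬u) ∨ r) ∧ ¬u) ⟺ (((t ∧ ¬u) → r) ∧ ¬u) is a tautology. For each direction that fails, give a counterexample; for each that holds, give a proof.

(→) This fails. Under r = F, t = T, u = F, the left side is true but the right side is false.

(←) This fails. Under r = F, t = F, u = F, the left side is false but the right side is true.

(⇒) fails and (⇐) fails.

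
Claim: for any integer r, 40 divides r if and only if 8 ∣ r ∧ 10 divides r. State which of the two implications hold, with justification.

(⇒) If 40 ∣ r, write r = 40q. Since 40 = 5·8, r = 8·(5q), so 8 ∣ r; and since 40 = 4·10, r = 10·(4q), so 10 ∣ r.

(⇐) Suppose 8 ∣ r and 10 ∣ r. Any common multiple of 8 and 10 is a multiple of their lcm; here lcm(8, 10) = 8·10/gcd(8, 10) = 80/2 = 40, so 40 ∣ r.

Both directions hold.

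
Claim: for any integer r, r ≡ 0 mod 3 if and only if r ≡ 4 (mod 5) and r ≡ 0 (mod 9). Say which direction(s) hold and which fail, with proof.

(⇒) fails; (⇐) holds.

(⟸) If r ≡ 4 (mod 5) and r ≡ 0 (mod 9), then by the Chinese remainder theorem r ≡ 9 (mod 45). Since 9 ≡ 0 (mod 3) and 3 ∣ 45, we get r ≡ 0 (mod 3).

(⟹) This fails: r = 0 gives 0 ≡ 0 (mod 3) but 0 ≡ 0 (mod 5), so the conjunction on the right does not hold.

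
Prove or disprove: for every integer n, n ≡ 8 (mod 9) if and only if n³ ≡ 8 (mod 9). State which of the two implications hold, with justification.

(⇐) This fails: take n = 2. Then 2³ = 8 ≡ 8 (mod 9), yet 2 ≡ 2 (mod 9), not 8.

(⇒) Suppose n ≡ 8 (mod 9). Write n = 9j + 8. Then (9j + 8)³ = 729j³ + 1944j² + 1728j + 512 = 9(81j³ + 216j² + 192j + 56) + 8, so n³ ≡ 8 (mod 9).

The forward direction holds; the converse fails.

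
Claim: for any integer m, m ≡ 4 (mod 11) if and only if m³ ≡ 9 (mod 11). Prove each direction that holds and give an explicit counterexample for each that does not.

The biconditional holds.

(⇐) Suppose m³ ≡ 9 (mod 11). The only residue r in {0, …, 10} with r³ ≡ 9 (mod 11) is r = 4, so m ≡ 4 (mod 11).

(⇒) Suppose m ≡ 4 (mod 11). Write m = 11j + 4. Then (11j + 4)³ = 1331j³ + 1452j² + 528j + 64 = 11(121j³ + 132j² + 48j + 5) + 9, so m³ ≡ 9 (mod 11).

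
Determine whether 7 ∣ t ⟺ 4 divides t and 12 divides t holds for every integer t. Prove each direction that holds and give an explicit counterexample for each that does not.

(⟹) This fails: take t = 7. Certainly 7 ∣ 7, but 4 ∤ 7.

(⟸) This fails: take t = 12. Both 4 ∣ 12 and 12 ∣ 12, yet 12 is not a multiple of 7 (since 12 = 1·7 + 5), so 7 ∤ 12.

Neither direction holds.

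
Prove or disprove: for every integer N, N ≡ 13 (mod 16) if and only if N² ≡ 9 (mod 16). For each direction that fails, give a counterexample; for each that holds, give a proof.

(⇒) Suppose N ≡ 13 (mod 16). Write N = 16j + 13. Then (16j + 13)² = 256j² + 416j + 169 = 16(16j² + 26j + 10) + 9, so N² ≡ 9 (mod 16).

(⇐) This fails: take N = 3. Then 3² = 9 ≡ 9 (mod 16), yet 3 ≡ 3 (mod 16), not 13.

Only the forward direction holds.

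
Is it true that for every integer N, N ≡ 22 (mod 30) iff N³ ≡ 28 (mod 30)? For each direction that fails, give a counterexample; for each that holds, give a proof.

(←) Suppose N³ ≡ 28 (mod 30). The only residue r in {0, …, 29} with r³ ≡ 28 (mod 30) is r = 22, so N ≡ 22 (mod 30).

(→) Suppose N ≡ 22 (mod 30). Write N = 30j + 22. Then (30j + 22)³ = 27000j³ + 59400j² + 43560j + 10648 = 30(900j³ + 1980j² + 1452j + 354) + 28, so N³ ≡ 28 (mod 30).

The biconditional holds.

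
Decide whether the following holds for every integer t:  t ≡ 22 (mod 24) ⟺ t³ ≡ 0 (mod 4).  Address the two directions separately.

(⇒) holds; (⇐) fails.

(⟹) Suppose t ≡ 22 (mod 24). Then t³ ≡ 22³ = 10648 (mod 24), and since 4 ∣ 24, also t³ ≡ 0 (mod 4).

(⟸) This fails: take t = 0. Then 0³ = 0 ≡ 0 (mod 4), yet 0 ≡ 0 (mod 24), not 22.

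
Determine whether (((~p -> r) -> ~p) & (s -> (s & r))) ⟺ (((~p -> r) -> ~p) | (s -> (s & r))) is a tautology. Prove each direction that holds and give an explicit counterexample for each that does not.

Only the forward implication holds.

(→) Assume the antecedent. If s is true, the antecedent forces (s = T, r = T, p = F), and the consequent holds there. If s is false, the consequent reduces to true regardless of the other variables. Either way the consequent holds.

(←) This fails. Under s = T, r = F, p = F, the left side is false but the right side is true.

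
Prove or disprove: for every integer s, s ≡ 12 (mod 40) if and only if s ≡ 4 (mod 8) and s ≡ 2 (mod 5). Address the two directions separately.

(←) If s ≡ 4 (mod 8) and s ≡ 2 (mod 5), then by the Chinese remainder theorem s ≡ 12 (mod 40). This is exactly s ≡ 12 (mod 40).

(→) Suppose s ≡ 12 (mod 40); write s = 40j + 12. Since 8 ∣ 40, reducing mod 8 gives s ≡ 12 ≡ 4 (mod 8); since 5 ∣ 40, reducing mod 5 gives s ≡ 12 ≡ 2 (mod 5).

Both directions hold.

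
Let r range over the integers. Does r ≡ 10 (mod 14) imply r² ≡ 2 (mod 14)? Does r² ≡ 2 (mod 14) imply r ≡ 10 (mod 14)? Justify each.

The forward direction holds; the converse fails.

(⇐) This fails: take r = 4. Then 4² = 16 ≡ 2 (mod 14), yet 4 ≡ 4 (mod 14), not 10.

(⇒) Suppose r ≡ 10 (mod 14). Write r = 14j + 10. Then (14j + 10)² = 196j² + 280j + 100 = 14(14j² + 20j + 7) + 2, so r² ≡ 2 (mod 14).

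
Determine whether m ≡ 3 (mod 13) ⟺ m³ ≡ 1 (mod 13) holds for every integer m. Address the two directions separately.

Only the forward implication holds.

(→) Suppose m ≡ 3 (mod 13). Write m = 13j + 3. Then (13j + 3)³ = 2197j³ + 1521j² + 351j + 27 = 13(169j³ + 117j² + 27j + 2) + 1, so m³ ≡ 1 (mod 13).

(←) This fails: take m = 1. Then 1³ = 1 ≡ 1 (mod 13), yet 1 ≡ 1 (mod 13), not 3.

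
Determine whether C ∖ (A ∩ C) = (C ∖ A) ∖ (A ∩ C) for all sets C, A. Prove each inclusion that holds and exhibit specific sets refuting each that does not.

The two sets are equal.

Forward inclusion. Let x ∈ C ∖ (A ∩ C). Then x ∈ C and x ∉ A, from which x ∈ (C ∖ A) ∖ (A ∩ C).

Reverse inclusion. Let x ∈ (C ∖ A) ∖ (A ∩ C). Then x ∈ C and x ∉ A, from which x ∈ C ∖ (A ∩ C).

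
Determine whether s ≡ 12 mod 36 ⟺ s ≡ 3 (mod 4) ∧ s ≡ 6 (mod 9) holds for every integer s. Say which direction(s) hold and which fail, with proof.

Forward direction. This fails: s = 12 gives 12 ≡ 12 (mod 36) but 12 ≡ 0 (mod 4), so the conjunction on the right does not hold.

Converse. This fails: s = 15 satisfies both congruences on the right (15 ≡ 3 mod 4 and 15 ≡ 6 mod 9) yet 15 ≡ 15 (mod 36), not 12.

Neither implication holds.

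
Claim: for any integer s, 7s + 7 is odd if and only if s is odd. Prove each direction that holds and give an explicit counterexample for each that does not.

(→) This fails: s = 4 gives 7s + 7 = 35, which is odd, but 4 is even, not odd.

(←) This also fails: s = 1 is odd, but 7s + 7 = 14 is even, not odd.

Both directions fail.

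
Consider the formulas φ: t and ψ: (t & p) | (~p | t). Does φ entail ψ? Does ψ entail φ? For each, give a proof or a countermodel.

(⟹) Assume the antecedent. If p is true, the antecedent forces (p = T, t = T), and (t & p) | (~p | t) holds there. If p is false, (t & p) | (~p | t) reduces to true regardless of the other variables. Either way (t & p) | (~p | t) holds.

(⟸) This fails. Under p = F, t = F, the left side is false but the right side is true.

Only the forward implication holds.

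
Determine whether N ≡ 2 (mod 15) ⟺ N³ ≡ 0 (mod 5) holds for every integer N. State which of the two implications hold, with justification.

(⟹) This fails: take N = 2. Then 2 ≡ 2 (mod 15), but 2³ = 8 ≡ 3 (mod 5), not 0.

(⟸) This fails: take N = 0. Then 0³ = 0 ≡ 0 (mod 5), yet 0 ≡ 0 (mod 15), not 2.

(⇒) fails and (⇐) fails.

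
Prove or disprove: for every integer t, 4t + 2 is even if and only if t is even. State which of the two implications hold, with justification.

(⇐) Suppose t is even. Since 4 is even, 4t is even for every t, so 4t + 2 has the same parity as 2, which is even. Hence 4t + 2 is even.

(⇒) This fails: take t = 7. Then 4t + 2 = 30, which is even, yet t = 7 is odd, not even.

(⇒) fails; (⇐) holds.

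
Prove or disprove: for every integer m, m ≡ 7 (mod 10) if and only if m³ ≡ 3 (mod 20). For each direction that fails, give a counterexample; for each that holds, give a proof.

[⇒] This fails: take m = 17. Then 17 ≡ 7 (mod 10), but 17³ = 4913 ≡ 13 (mod 20), not 3.

[⇐] Conversely, the residues r modulo 20 with r³ ≡ 3 (mod 20) are exactly {7}, and each is ≡ 7 (mod 10).

The forward direction fails; the converse holds.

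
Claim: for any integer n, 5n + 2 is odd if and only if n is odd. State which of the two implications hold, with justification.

(⇐) Suppose n is odd; write n = 2j + 1. Then 5n + 2 = 5·(2j + 1) + 2 = 2·5j + 7, which is odd.

(⇒) Suppose 5n + 2 is odd. Since 5 is odd, 5n and n have the same parity, so 5n + 2 ≡ n + 2 (mod 2). As 2 is even, 5n + 2 is odd exactly when n is odd. Thus n is odd.

The biconditional holds.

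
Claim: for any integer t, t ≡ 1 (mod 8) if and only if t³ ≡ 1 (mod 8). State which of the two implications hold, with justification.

Both implications hold.

(⟹) Suppose t ≡ 1 (mod 8). Write t = 8j + 1. Then (8j + 1)³ = 512j³ + 192j² + 24j + 1 = 8(64j³ + 24j² + 3j) + 1, so t³ ≡ 1 (mod 8).

(⟸) Conversely, suppose t³ ≡ 1 (mod 8). The only residue r in {0, …, 7} with r³ ≡ 1 (mod 8) is r = 1, so t ≡ 1 (mod 8).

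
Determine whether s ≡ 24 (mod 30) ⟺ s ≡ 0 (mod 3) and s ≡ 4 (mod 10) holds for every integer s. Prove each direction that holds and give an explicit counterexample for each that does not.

Both directions hold.

(⇒) Suppose s ≡ 24 (mod 30); write s = 30j + 24. Since 3 ∣ 30, reducing mod 3 gives s ≡ 24 ≡ 0 (mod 3); since 10 ∣ 30, reducing mod 10 gives s ≡ 24 ≡ 4 (mod 10).

(⇐) Conversely, if s ≡ 0 (mod 3) and s ≡ 4 (mod 10), then by the Chinese remainder theorem s ≡ 24 (mod 30). This is exactly s ≡ 24 (mod 30).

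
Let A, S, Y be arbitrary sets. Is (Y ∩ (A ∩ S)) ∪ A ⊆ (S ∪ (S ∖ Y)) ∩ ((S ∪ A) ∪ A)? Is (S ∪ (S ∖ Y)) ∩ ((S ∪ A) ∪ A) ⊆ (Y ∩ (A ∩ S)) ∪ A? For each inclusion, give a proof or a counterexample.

(⟹) This inclusion fails. Take A = {1}, S = ∅, Y = ∅; then 1 ∈ (Y ∩ (A ∩ S)) ∪ A but 1 ∉ (S ∪ (S ∖ Y)) ∩ ((S ∪ A) ∪ A).

(⟸) This inclusion fails. Take A = ∅, S = {1}, Y = ∅; then 1 ∈ (S ∪ (S ∖ Y)) ∩ ((S ∪ A) ∪ A) but 1 ∉ (Y ∩ (A ∩ S)) ∪ A.

Neither inclusion holds.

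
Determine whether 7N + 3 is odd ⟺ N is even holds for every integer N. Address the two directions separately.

(⟹) Suppose 7N + 3 is odd. Since 7 is odd, 7N and N have the same parity, so 7N + 3 ≡ N + 3 (mod 2). As 3 is odd, 7N + 3 is odd exactly when N is even. Thus N is even.

(⟸) Conversely, suppose N is even; write N = 2j. Then 7N + 3 = 7·(2j) + 3 = 2·7j + 3, which is odd.

Both implications hold.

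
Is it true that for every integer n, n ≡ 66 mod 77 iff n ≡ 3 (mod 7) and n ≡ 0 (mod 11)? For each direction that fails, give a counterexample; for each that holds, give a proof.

(→) Suppose n ≡ 66 (mod 77); write n = 77j + 66. Since 7 ∣ 77, reducing mod 7 gives n ≡ 66 ≡ 3 (mod 7); since 11 ∣ 77, reducing mod 11 gives n ≡ 66 ≡ 0 (mod 11).

(←) Conversely, if n ≡ 3 (mod 7) and n ≡ 0 (mod 11), then by the Chinese remainder theorem n ≡ 66 (mod 77). This is exactly n ≡ 66 (mod 77).

Equivalent; both directions hold.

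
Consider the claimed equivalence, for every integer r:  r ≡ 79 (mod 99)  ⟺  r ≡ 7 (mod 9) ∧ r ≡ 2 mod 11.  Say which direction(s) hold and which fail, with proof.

Equivalent; both directions hold.

(→) Suppose r ≡ 79 (mod 99); write r = 99j + 79. Since 9 ∣ 99, reducing mod 9 gives r ≡ 79 ≡ 7 (mod 9); since 11 ∣ 99, reducing mod 11 gives r ≡ 79 ≡ 2 (mod 11).

(←) Conversely, if r ≡ 7 (mod 9) and r ≡ 2 (mod 11), then by the Chinese remainder theorem r ≡ 79 (mod 99). This is exactly r ≡ 79 (mod 99).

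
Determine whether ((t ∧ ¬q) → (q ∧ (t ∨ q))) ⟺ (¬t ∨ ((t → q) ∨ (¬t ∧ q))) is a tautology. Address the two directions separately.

Both implications hold.

(←) Assume the antecedent. If t is true, the antecedent forces (t = T, q = T), and (t ∧ ¬q) → (q ∧ (t ∨ q)) holds there. If t is false, (t ∧ ¬q) → (q ∧ (t ∨ q)) reduces to true regardless of the other variables. Either way (t ∧ ¬q) → (q ∧ (t ∨ q)) holds.

(→) Assume the antecedent. If t is true, the antecedent forces (t = T, q = T), and ¬t ∨ ((t → q) ∨ (¬t ∧ q)) holds there. If t is false, ¬t ∨ ((t → q) ∨ (¬t ∧ q)) reduces to true regardless of the other variables. Either way ¬t ∨ ((t → q) ∨ (¬t ∧ q)) holds.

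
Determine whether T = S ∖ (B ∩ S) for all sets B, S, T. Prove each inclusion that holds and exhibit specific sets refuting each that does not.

(⊆) This inclusion fails. Take B = ∅, S = ∅, T = {1}; then 1 ∈ T but 1 ∉ S ∖ (B ∩ S).

(⊇) This inclusion fails. Take B = ∅, S = {1}, T = ∅; then 1 ∈ S ∖ (B ∩ S) but 1 ∉ T.

Neither inclusion holds.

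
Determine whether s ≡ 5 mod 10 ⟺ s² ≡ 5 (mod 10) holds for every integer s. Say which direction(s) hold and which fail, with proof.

(⟸) For the converse, argue contrapositively. If s ≢ 5 (mod 10), then s is congruent to one of 0, 1, 2, 3, 4, 6, 7, 8, 9 modulo 10, and these give s² ≡ 0, 1, 4, 9, 6, 6, 9, 4, 1 respectively — never 5.

(⟹) Suppose s ≡ 5 mod 10. Write s = 10j + 5. Then (10j + 5)² = 100j² + 100j + 25 = 10(10j² + 10j + 2) + 5, so s² ≡ 5 (mod 10).

The biconditional holds.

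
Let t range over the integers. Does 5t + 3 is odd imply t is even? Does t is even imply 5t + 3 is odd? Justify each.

Both directions hold.

[⇒] Suppose 5t + 3 is odd. Since 5 is odd, 5t and t have the same parity, so 5t + 3 ≡ t + 3 (mod 2). As 3 is odd, 5t + 3 is odd exactly when t is even. Thus t is even.

[⇐] Conversely, suppose t is even; write t = 2j. Then 5t + 3 = 5·(2j) + 3 = 2·5j + 3, which is odd.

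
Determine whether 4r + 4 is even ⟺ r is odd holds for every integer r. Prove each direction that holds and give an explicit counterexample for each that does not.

(⟹) This fails: take r = 4. Then 4r + 4 = 20, which is even, yet r = 4 is even, not odd.

(⟸) Suppose r is odd. Since 4 is even, 4r is even for every r, so 4r + 4 has the same parity as 4, which is even. Hence 4r + 4 is even.

Only the reverse direction holds.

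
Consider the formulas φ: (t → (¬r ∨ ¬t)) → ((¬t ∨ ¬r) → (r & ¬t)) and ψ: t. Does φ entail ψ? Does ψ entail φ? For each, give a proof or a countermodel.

Forward direction. This fails. Under t = F, r = T, the left side is true but the right side is false.

Converse. This fails. Under t = T, r = F, the left side is false but the right side is true.

Both directions fail.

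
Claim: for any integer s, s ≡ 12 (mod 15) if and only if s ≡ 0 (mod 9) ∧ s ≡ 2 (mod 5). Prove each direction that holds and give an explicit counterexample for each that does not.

[⇒] This fails: s = 42 gives 42 ≡ 12 (mod 15) but 42 ≡ 6 (mod 9), so the conjunction on the right does not hold.

[⇐] Conversely, if s ≡ 0 (mod 9) and s ≡ 2 (mod 5), then by the Chinese remainder theorem s ≡ 27 (mod 45). Since 27 ≡ 12 (mod 15) and 15 ∣ 45, we get s ≡ 12 (mod 15).

(⇒) fails; (⇐) holds.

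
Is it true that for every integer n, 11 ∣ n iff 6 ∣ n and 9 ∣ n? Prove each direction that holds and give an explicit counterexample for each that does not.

[⇒] This fails: take n = 11. Certainly 11 ∣ 11, but 6 ∤ 11.

[⇐] This fails: take n = 18. Both 6 ∣ 18 and 9 ∣ 18, yet 18 is not a multiple of 11 (since 18 = 1·11 + 7), so 11 ∤ 18.

Neither direction holds.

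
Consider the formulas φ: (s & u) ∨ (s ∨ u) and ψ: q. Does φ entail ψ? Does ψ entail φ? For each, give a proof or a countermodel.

Neither implication holds.

(⇒) This fails. Under s = T, q = F, u = F, the left side is true but the right side is false.

(⇐) This fails. Under s = F, q = T, u = F, the left side is false but the right side is true.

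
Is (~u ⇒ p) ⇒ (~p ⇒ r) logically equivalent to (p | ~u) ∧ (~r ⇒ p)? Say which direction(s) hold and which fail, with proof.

Not equivalent: only (⇐) holds.

(⟹) This fails. Under p = F, r = F, u = F, the left side is true but the right side is false.

(⟸) Assume the antecedent. If p is true, (~u ⇒ p) ⇒ (~p ⇒ r) reduces to true regardless of the other variables. If p is false, the antecedent forces (p = F, r = T, u = F), and (~u ⇒ p) ⇒ (~p ⇒ r) holds there. Either way (~u ⇒ p) ⇒ (~p ⇒ r) holds.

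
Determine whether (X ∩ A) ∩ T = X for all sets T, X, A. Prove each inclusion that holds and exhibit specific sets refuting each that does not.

Only the forward inclusion holds.

(⊆) Let x ∈ (X ∩ A) ∩ T. Then x ∈ T ∩ X ∩ A, from which x ∈ X.

(⊇) This inclusion fails. Take T = ∅, X = {1}, A = ∅; then 1 ∈ X but 1 ∉ (X ∩ A) ∩ T.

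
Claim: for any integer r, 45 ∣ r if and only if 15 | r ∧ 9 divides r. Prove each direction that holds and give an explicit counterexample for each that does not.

(⟹) If 45 ∣ r, write r = 45q. Since 45 = 3·15, r = 15·(3q), so 15 ∣ r; and since 45 = 5·9, r = 9·(5q), so 9 ∣ r.

(⟸) Suppose 15 ∣ r and 9 ∣ r. Any common multiple of 15 and 9 is a multiple of their lcm; here lcm(15, 9) = 15·9/gcd(15, 9) = 135/3 = 45, so 45 ∣ r.

Both directions hold.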